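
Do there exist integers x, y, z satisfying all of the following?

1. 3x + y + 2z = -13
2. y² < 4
Yes

Take x = 1, y = 0, z = -8. Substituting into each constraint:
  (1) 3(1) + 0 + 2(-8) = -13 ✓
  (2) y² = (0)² = 0, and 0 < 4 ✓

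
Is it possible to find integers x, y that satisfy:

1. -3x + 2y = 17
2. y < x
Yes

Take x = -19, y = -20. Substituting into each constraint:
  (1) -3(-19) + 2(-20) = 17 ✓
  (2) -20 < -19 ✓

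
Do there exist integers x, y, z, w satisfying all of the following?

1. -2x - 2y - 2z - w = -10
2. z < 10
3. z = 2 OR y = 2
Yes

Take x = 0, y = 2, z = 3, w = 0. Substituting into each constraint:
  (1) -2(0) - 2(2) - 2(3) + 0 = -10 ✓
  (2) 3 < 10 ✓
  (3) y = 2, target 2 ✓ (second branch holds)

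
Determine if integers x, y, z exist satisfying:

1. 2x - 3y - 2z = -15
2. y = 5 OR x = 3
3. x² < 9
Yes

Take x = 2, y = 5, z = 2. Substituting into each constraint:
  (1) 2(2) - 3(5) - 2(2) = -15 ✓
  (2) y = 5, target 5 ✓ (first branch holds)
  (3) x² = (2)² = 4, and 4 < 9 ✓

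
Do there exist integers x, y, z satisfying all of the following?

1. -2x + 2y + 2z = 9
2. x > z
No

Even the single constraint (-2x + 2y + 2z = 9) is infeasible over the integers.

  - -2x + 2y + 2z = 9: every term on the left is divisible by 2, so the LHS ≡ 0 (mod 2), but the RHS 9 is not — no integer solution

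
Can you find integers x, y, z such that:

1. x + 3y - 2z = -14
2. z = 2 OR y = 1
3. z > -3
Yes

Take x = -10, y = 0, z = 2. Substituting into each constraint:
  (1) (-10) + 3(0) - 2(2) = -14 ✓
  (2) z = 2, target 2 ✓ (first branch holds)
  (3) 2 > -3 ✓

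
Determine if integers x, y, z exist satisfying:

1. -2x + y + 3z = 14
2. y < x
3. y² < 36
Yes

Take x = 0, y = -1, z = 5. Substituting into each constraint:
  (1) -2(0) + (-1) + 3(5) = 14 ✓
  (2) -1 < 0 ✓
  (3) y² = (-1)² = 1, and 1 < 36 ✓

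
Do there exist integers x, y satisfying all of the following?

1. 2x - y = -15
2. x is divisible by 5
Yes

Take x = 0, y = 15. Substituting into each constraint:
  (1) 2(0) + (-15) = -15 ✓
  (2) 0 = 5 × 0, remainder 0 ✓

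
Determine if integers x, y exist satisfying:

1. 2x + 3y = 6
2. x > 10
Yes

Take x = 12, y = -6. Substituting into each constraint:
  (1) 2(12) + 3(-6) = 6 ✓
  (2) 12 > 10 ✓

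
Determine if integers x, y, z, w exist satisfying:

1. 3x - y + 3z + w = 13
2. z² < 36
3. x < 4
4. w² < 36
Yes

Take x = 0, y = 2, z = 5, w = 0. Substituting into each constraint:
  (1) 3(0) + (-2) + 3(5) + 0 = 13 ✓
  (2) z² = (5)² = 25, and 25 < 36 ✓
  (3) 0 < 4 ✓
  (4) w² = (0)² = 0, and 0 < 36 ✓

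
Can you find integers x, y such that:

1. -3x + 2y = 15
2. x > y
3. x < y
No

A contradictory subset is {x > y, x < y}. No integer assignment can satisfy these jointly:

  - x > y: bounds one variable relative to another variable
  - x < y: bounds one variable relative to another variable

Direct contradiction: x > y and y > x cannot both hold.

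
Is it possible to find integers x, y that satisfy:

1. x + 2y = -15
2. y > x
Yes

Take x = -7, y = -4. Substituting into each constraint:
  (1) (-7) + 2(-4) = -15 ✓
  (2) -4 > -7 ✓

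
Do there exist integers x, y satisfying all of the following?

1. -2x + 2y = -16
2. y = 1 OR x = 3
Yes

Take x = 9, y = 1. Substituting into each constraint:
  (1) -2(9) + 2(1) = -16 ✓
  (2) y = 1, target 1 ✓ (first branch holds)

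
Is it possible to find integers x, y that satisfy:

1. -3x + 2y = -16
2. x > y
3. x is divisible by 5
Yes

Take x = 0, y = -8. Substituting into each constraint:
  (1) -3(0) + 2(-8) = -16 ✓
  (2) 0 > -8 ✓
  (3) 0 = 5 × 0, remainder 0 ✓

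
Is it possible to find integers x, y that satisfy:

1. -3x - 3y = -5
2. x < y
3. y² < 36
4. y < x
No

Even the single constraint (-3x - 3y = -5) is infeasible over the integers.

  - -3x - 3y = -5: every term on the left is divisible by 3, so the LHS ≡ 0 (mod 3), but the RHS -5 is not — no integer solution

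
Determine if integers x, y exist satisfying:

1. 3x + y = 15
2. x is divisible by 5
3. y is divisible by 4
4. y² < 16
Yes

Take x = 5, y = 0. Substituting into each constraint:
  (1) 3(5) + 0 = 15 ✓
  (2) 5 = 5 × 1, remainder 0 ✓
  (3) 0 = 4 × 0, remainder 0 ✓
  (4) y² = (0)² = 0, and 0 < 16 ✓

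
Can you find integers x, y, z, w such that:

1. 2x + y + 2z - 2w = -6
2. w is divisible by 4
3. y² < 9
Yes

Take x = 0, y = 0, z = -3, w = 0. Substituting into each constraint:
  (1) 2(0) + 0 + 2(-3) - 2(0) = -6 ✓
  (2) 0 = 4 × 0, remainder 0 ✓
  (3) y² = (0)² = 0, and 0 < 9 ✓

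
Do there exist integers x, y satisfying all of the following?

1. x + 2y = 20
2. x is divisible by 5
Yes

Take x = 0, y = 10. Substituting into each constraint:
  (1) 0 + 2(10) = 20 ✓
  (2) 0 = 5 × 0, remainder 0 ✓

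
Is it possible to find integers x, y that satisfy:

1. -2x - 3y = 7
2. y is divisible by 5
Yes

Take x = 4, y = -5. Substituting into each constraint:
  (1) -2(4) - 3(-5) = 7 ✓
  (2) -5 = 5 × -1, remainder 0 ✓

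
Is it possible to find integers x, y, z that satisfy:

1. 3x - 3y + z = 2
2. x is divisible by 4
Yes

Take x = 0, y = 0, z = 2. Substituting into each constraint:
  (1) 3(0) - 3(0) + 2 = 2 ✓
  (2) 0 = 4 × 0, remainder 0 ✓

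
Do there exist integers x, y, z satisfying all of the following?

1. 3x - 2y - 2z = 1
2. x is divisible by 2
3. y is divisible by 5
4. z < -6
No

A contradictory subset is {3x - 2y - 2z = 1, x is divisible by 2}. No integer assignment can satisfy these jointly:

  - 3x - 2y - 2z = 1: is a linear equation tying the variables together
  - x is divisible by 2: restricts x to multiples of 2

Modular obstruction: writing x = 2x', every remaining term of the linear equation is divisible by 2, so the left side is ≡ 0 (mod 2); but the right side 1 ≡ 1 (mod 2). No integers can satisfy it.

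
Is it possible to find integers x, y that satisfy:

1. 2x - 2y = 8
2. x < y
No

The full constraint system is jointly infeasible over the integers. Each constraint and what it forces:

  - 2x - 2y = 8: is a linear equation tying the variables together
  - x < y: bounds one variable relative to another variable

From the equation, x − y = 4, i.e. y − x = -4; but y > x requires y − x ≥ 1. Contradiction.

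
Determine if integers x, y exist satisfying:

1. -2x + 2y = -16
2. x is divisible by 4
Yes

Take x = 0, y = -8. Substituting into each constraint:
  (1) -2(0) + 2(-8) = -16 ✓
  (2) 0 = 4 × 0, remainder 0 ✓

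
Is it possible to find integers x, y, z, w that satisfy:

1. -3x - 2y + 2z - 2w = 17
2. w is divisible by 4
Yes

Take x = -7, y = 2, z = 0, w = 0. Substituting into each constraint:
  (1) -3(-7) - 2(2) + 2(0) - 2(0) = 17 ✓
  (2) 0 = 4 × 0, remainder 0 ✓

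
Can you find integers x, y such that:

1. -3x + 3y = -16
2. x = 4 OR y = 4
No

Even the single constraint (-3x + 3y = -16) is infeasible over the integers.

  - -3x + 3y = -16: every term on the left is divisible by 3, so the LHS ≡ 0 (mod 3), but the RHS -16 is not — no integer solution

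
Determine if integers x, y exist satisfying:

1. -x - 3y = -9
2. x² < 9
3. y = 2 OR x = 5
No

The full constraint system is jointly infeasible over the integers. Each constraint and what it forces:

  - -x - 3y = -9: is a linear equation tying the variables together
  - x² < 9: restricts x to |x| ≤ 2
  - y = 2 OR x = 5: forces a choice: either y = 2 or x = 5

Split on the disjunction (y = 2 OR x = 5):
  • If y = 2: the equation forces x = 3, but x² < 9 requires |x| ≤ 2.
  • If x = 5: this contradicts x² < 9, which requires |x| ≤ 2.
Both branches are infeasible, so the system has no integer solution.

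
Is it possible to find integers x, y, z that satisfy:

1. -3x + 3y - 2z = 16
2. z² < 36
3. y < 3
Yes

Take x = -2, y = 2, z = -2. Substituting into each constraint:
  (1) -3(-2) + 3(2) - 2(-2) = 16 ✓
  (2) z² = (-2)² = 4, and 4 < 36 ✓
  (3) 2 < 3 ✓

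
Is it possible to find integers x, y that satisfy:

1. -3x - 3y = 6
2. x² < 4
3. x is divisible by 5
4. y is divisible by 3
No

The full constraint system is jointly infeasible over the integers. Each constraint and what it forces:

  - -3x - 3y = 6: is a linear equation tying the variables together
  - x² < 4: restricts x to |x| ≤ 1
  - x is divisible by 5: restricts x to multiples of 5
  - y is divisible by 3: restricts y to multiples of 3

The bounds confine x to {0} with 5 | x. For each value, substitute into the equation:
  • x = 0: the equation forces y = -2, but 3 does not divide -2.
Every case fails, so no integer solution exists.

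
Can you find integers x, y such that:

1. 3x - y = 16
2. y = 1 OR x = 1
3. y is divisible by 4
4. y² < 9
No

A contradictory subset is {3x - y = 16, y = 1 OR x = 1, y is divisible by 4}. No integer assignment can satisfy these jointly:

  - 3x - y = 16: is a linear equation tying the variables together
  - y = 1 OR x = 1: forces a choice: either y = 1 or x = 1
  - y is divisible by 4: restricts y to multiples of 4

Split on the disjunction (y = 1 OR x = 1):
  • If y = 1: this contradicts the divisibility constraint — 1 is not a multiple of 4.
  • If x = 1: with x = 1, writing y = 4y', every remaining term of the linear equation is divisible by 4, so the left side is ≡ 0 (mod 4); but the right side 13 ≡ 1 (mod 4). No integers can satisfy it.
Both branches are infeasible, so the system has no integer solution.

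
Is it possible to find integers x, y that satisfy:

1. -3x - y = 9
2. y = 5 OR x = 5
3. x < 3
No

The full constraint system is jointly infeasible over the integers. Each constraint and what it forces:

  - -3x - y = 9: is a linear equation tying the variables together
  - y = 5 OR x = 5: forces a choice: either y = 5 or x = 5
  - x < 3: bounds one variable relative to a constant

Split on the disjunction (y = 5 OR x = 5):
  • If y = 5: with y = 5, every remaining term of the linear equation is divisible by 3, so the left side is ≡ 0 (mod 3); but the right side 14 ≡ 2 (mod 3). No integers can satisfy it.
  • If x = 5: this contradicts the bound x ≤ 2.
Both branches are infeasible, so the system has no integer solution.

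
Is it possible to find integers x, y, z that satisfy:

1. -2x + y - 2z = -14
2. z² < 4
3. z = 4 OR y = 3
No

The full constraint system is jointly infeasible over the integers. Each constraint and what it forces:

  - -2x + y - 2z = -14: is a linear equation tying the variables together
  - z² < 4: restricts z to |z| ≤ 1
  - z = 4 OR y = 3: forces a choice: either z = 4 or y = 3

Split on the disjunction (z = 4 OR y = 3):
  • If z = 4: this contradicts z² < 4, which requires |z| ≤ 1.
  • If y = 3: with y = 3, every remaining term of the linear equation is divisible by 2, so the left side is ≡ 0 (mod 2); but the right side -17 ≡ 1 (mod 2). No integers can satisfy it.
Both branches are infeasible, so the system has no integer solution.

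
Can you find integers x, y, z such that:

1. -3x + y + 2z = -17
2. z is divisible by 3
Yes

Take x = 0, y = -17, z = 0. Substituting into each constraint:
  (1) -3(0) + (-17) + 2(0) = -17 ✓
  (2) 0 = 3 × 0, remainder 0 ✓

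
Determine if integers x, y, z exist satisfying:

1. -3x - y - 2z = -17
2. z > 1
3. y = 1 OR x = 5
Yes

Take x = 5, y = -2, z = 2. Substituting into each constraint:
  (1) -3(5) + 2 - 2(2) = -17 ✓
  (2) 2 > 1 ✓
  (3) x = 5, target 5 ✓ (second branch holds)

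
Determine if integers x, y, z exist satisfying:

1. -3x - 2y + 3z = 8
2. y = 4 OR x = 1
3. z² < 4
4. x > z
Yes

Take x = 1, y = -7, z = -1. Substituting into each constraint:
  (1) -3(1) - 2(-7) + 3(-1) = 8 ✓
  (2) x = 1, target 1 ✓ (second branch holds)
  (3) z² = (-1)² = 1, and 1 < 4 ✓
  (4) 1 > -1 ✓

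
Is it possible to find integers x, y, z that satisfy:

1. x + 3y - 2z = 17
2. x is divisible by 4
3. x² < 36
Yes

Take x = 0, y = 7, z = 2. Substituting into each constraint:
  (1) 0 + 3(7) - 2(2) = 17 ✓
  (2) 0 = 4 × 0, remainder 0 ✓
  (3) x² = (0)² = 0, and 0 < 36 ✓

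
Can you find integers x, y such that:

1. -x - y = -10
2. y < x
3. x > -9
Yes

Take x = 6, y = 4. Substituting into each constraint:
  (1) (-6) + (-4) = -10 ✓
  (2) 4 < 6 ✓
  (3) 6 > -9 ✓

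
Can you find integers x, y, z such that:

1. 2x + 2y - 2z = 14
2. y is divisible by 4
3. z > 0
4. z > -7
Yes

Take x = 8, y = 0, z = 1. Substituting into each constraint:
  (1) 2(8) + 2(0) - 2(1) = 14 ✓
  (2) 0 = 4 × 0, remainder 0 ✓
  (3) 1 > 0 ✓
  (4) 1 > -7 ✓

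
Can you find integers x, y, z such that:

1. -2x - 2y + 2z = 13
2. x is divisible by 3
No

Even the single constraint (-2x - 2y + 2z = 13) is infeasible over the integers.

  - -2x - 2y + 2z = 13: every term on the left is divisible by 2, so the LHS ≡ 0 (mod 2), but the RHS 13 is not — no integer solution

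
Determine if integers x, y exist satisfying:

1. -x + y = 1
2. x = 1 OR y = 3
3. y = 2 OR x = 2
Yes

Take x = 1, y = 2. Substituting into each constraint:
  (1) (-1) + 2 = 1 ✓
  (2) x = 1, target 1 ✓ (first branch holds)
  (3) y = 2, target 2 ✓ (first branch holds)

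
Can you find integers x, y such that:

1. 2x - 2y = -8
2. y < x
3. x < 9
No

A contradictory subset is {2x - 2y = -8, y < x}. No integer assignment can satisfy these jointly:

  - 2x - 2y = -8: is a linear equation tying the variables together
  - y < x: bounds one variable relative to another variable

From the equation, x − y = -4, i.e. x − y = -4; but x > y requires x − y ≥ 1. Contradiction.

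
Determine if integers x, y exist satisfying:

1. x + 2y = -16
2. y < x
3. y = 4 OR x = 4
Yes

Take x = 4, y = -10. Substituting into each constraint:
  (1) 4 + 2(-10) = -16 ✓
  (2) -10 < 4 ✓
  (3) x = 4, target 4 ✓ (second branch holds)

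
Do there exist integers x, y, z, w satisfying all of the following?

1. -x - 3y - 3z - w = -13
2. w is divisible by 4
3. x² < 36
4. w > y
Yes

Take x = 1, y = -1, z = 5, w = 0. Substituting into each constraint:
  (1) (-1) - 3(-1) - 3(5) + 0 = -13 ✓
  (2) 0 = 4 × 0, remainder 0 ✓
  (3) x² = (1)² = 1, and 1 < 36 ✓
  (4) 0 > -1 ✓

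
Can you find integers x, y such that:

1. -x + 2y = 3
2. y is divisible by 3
Yes

Take x = -3, y = 0. Substituting into each constraint:
  (1) 3 + 2(0) = 3 ✓
  (2) 0 = 3 × 0, remainder 0 ✓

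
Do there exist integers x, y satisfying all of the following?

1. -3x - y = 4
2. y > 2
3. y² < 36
Yes

Take x = -3, y = 5. Substituting into each constraint:
  (1) -3(-3) + (-5) = 4 ✓
  (2) 5 > 2 ✓
  (3) y² = (5)² = 25, and 25 < 36 ✓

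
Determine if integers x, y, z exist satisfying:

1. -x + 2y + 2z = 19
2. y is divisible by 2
Yes

Take x = 1, y = 0, z = 10. Substituting into each constraint:
  (1) (-1) + 2(0) + 2(10) = 19 ✓
  (2) 0 = 2 × 0, remainder 0 ✓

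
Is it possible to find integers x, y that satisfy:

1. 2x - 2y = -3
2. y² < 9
No

Even the single constraint (2x - 2y = -3) is infeasible over the integers.

  - 2x - 2y = -3: every term on the left is divisible by 2, so the LHS ≡ 0 (mod 2), but the RHS -3 is not — no integer solution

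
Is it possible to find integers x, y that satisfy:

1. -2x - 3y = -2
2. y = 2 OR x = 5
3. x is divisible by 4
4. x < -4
No

A contradictory subset is {-2x - 3y = -2, y = 2 OR x = 5, x < -4}. No integer assignment can satisfy these jointly:

  - -2x - 3y = -2: is a linear equation tying the variables together
  - y = 2 OR x = 5: forces a choice: either y = 2 or x = 5
  - x < -4: bounds one variable relative to a constant

Split on the disjunction (y = 2 OR x = 5):
  • If y = 2: the equation forces x = -2, which contradicts the bound x ≤ -5.
  • If x = 5: this contradicts the bound x ≤ -5.
Both branches are infeasible, so the system has no integer solution.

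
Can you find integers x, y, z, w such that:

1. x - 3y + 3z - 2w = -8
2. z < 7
Yes

Take x = -8, y = 0, z = 0, w = 0. Substituting into each constraint:
  (1) (-8) - 3(0) + 3(0) - 2(0) = -8 ✓
  (2) 0 < 7 ✓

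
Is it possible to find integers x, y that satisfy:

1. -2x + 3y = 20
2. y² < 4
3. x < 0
Yes

Take x = -10, y = 0. Substituting into each constraint:
  (1) -2(-10) + 3(0) = 20 ✓
  (2) y² = (0)² = 0, and 0 < 4 ✓
  (3) -10 < 0 ✓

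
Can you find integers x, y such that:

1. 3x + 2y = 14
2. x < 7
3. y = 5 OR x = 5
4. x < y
No

A contradictory subset is {3x + 2y = 14, y = 5 OR x = 5, x < y}. No integer assignment can satisfy these jointly:

  - 3x + 2y = 14: is a linear equation tying the variables together
  - y = 5 OR x = 5: forces a choice: either y = 5 or x = 5
  - x < y: bounds one variable relative to another variable

Split on the disjunction (y = 5 OR x = 5):
  • If y = 5: with y = 5, every remaining term of the linear equation is divisible by 3, so the left side is ≡ 0 (mod 3); but the right side 4 ≡ 1 (mod 3). No integers can satisfy it.
  • If x = 5: with x = 5, every remaining term of the linear equation is divisible by 2, so the left side is ≡ 0 (mod 2); but the right side -1 ≡ 1 (mod 2). No integers can satisfy it.
Both branches are infeasible, so the system has no integer solution.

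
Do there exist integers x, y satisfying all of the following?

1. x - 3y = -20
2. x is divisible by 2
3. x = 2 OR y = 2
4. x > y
No

A contradictory subset is {x - 3y = -20, x = 2 OR y = 2, x > y}. No integer assignment can satisfy these jointly:

  - x - 3y = -20: is a linear equation tying the variables together
  - x = 2 OR y = 2: forces a choice: either x = 2 or y = 2
  - x > y: bounds one variable relative to another variable

Split on the disjunction (x = 2 OR y = 2):
  • If x = 2: with x = 2, every remaining term of the linear equation is divisible by 3, so the left side is ≡ 0 (mod 3); but the right side -22 ≡ 2 (mod 3). No integers can satisfy it.
  • If y = 2: the equation forces x = -14, giving (y, x) = (2, -14), which violates x > y.
Both branches are infeasible, so the system has no integer solution.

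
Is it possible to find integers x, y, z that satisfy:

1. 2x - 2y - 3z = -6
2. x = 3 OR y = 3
Yes

Take x = 3, y = 0, z = 4. Substituting into each constraint:
  (1) 2(3) - 2(0) - 3(4) = -6 ✓
  (2) x = 3, target 3 ✓ (first branch holds)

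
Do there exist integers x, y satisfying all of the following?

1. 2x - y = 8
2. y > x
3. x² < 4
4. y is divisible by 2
No

A contradictory subset is {2x - y = 8, y > x, x² < 4}. No integer assignment can satisfy these jointly:

  - 2x - y = 8: is a linear equation tying the variables together
  - y > x: bounds one variable relative to another variable
  - x² < 4: restricts x to |x| ≤ 1

Propagating the comparison: y > x and x ≥ -1 give y ≥ 0. Range argument: with x ∈ [-1, 1], y ∈ [0, ∞], the left side of the equation is at most 2, but the right side is 8 > 2. No integer solution exists.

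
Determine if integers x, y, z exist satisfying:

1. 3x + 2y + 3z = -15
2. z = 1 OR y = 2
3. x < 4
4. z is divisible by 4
No

A contradictory subset is {3x + 2y + 3z = -15, z = 1 OR y = 2, z is divisible by 4}. No integer assignment can satisfy these jointly:

  - 3x + 2y + 3z = -15: is a linear equation tying the variables together
  - z = 1 OR y = 2: forces a choice: either z = 1 or y = 2
  - z is divisible by 4: restricts z to multiples of 4

Split on the disjunction (z = 1 OR y = 2):
  • If z = 1: this contradicts the divisibility constraint — 1 is not a multiple of 4.
  • If y = 2: with y = 2, writing z = 4z', every remaining term of the linear equation is divisible by 3, so the left side is ≡ 0 (mod 3); but the right side -19 ≡ 2 (mod 3). No integers can satisfy it.
Both branches are infeasible, so the system has no integer solution.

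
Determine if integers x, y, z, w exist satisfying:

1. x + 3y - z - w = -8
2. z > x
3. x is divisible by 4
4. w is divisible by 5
Yes

Take x = 0, y = -2, z = 2, w = 0. Substituting into each constraint:
  (1) 0 + 3(-2) + (-2) + 0 = -8 ✓
  (2) 2 > 0 ✓
  (3) 0 = 4 × 0, remainder 0 ✓
  (4) 0 = 5 × 0, remainder 0 ✓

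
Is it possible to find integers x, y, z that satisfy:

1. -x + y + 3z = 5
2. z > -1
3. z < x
Yes

Take x = 1, y = 6, z = 0. Substituting into each constraint:
  (1) (-1) + 6 + 3(0) = 5 ✓
  (2) 0 > -1 ✓
  (3) 0 < 1 ✓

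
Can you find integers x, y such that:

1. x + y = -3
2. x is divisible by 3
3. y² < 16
Yes

Take x = 0, y = -3. Substituting into each constraint:
  (1) 0 + (-3) = -3 ✓
  (2) 0 = 3 × 0, remainder 0 ✓
  (3) y² = (-3)² = 9, and 9 < 16 ✓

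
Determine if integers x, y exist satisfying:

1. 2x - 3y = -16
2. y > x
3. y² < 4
Yes

Take x = -8, y = 0. Substituting into each constraint:
  (1) 2(-8) - 3(0) = -16 ✓
  (2) 0 > -8 ✓
  (3) y² = (0)² = 0, and 0 < 4 ✓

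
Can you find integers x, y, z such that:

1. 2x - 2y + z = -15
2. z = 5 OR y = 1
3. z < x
Yes

Take x = -4, y = 1, z = -5. Substituting into each constraint:
  (1) 2(-4) - 2(1) + (-5) = -15 ✓
  (2) y = 1, target 1 ✓ (second branch holds)
  (3) -5 < -4 ✓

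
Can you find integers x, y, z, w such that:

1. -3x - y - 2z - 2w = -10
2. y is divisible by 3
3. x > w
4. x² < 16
Yes

Take x = 2, y = 0, z = 2, w = 0. Substituting into each constraint:
  (1) -3(2) + 0 - 2(2) - 2(0) = -10 ✓
  (2) 0 = 3 × 0, remainder 0 ✓
  (3) 2 > 0 ✓
  (4) x² = (2)² = 4, and 4 < 16 ✓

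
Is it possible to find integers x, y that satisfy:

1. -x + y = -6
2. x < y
No

The full constraint system is jointly infeasible over the integers. Each constraint and what it forces:

  - -x + y = -6: is a linear equation tying the variables together
  - x < y: bounds one variable relative to another variable

From the equation, x − y = 6, i.e. y − x = -6; but y > x requires y − x ≥ 1. Contradiction.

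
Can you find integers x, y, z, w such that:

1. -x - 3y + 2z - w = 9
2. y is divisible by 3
Yes

Take x = 0, y = 0, z = 5, w = 1. Substituting into each constraint:
  (1) 0 - 3(0) + 2(5) + (-1) = 9 ✓
  (2) 0 = 3 × 0, remainder 0 ✓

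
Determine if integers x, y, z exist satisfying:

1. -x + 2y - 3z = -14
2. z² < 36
Yes

Take x = 14, y = 0, z = 0. Substituting into each constraint:
  (1) (-14) + 2(0) - 3(0) = -14 ✓
  (2) z² = (0)² = 0, and 0 < 36 ✓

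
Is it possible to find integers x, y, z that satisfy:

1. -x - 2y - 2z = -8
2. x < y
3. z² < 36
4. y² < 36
Yes

Take x = 0, y = 1, z = 3. Substituting into each constraint:
  (1) 0 - 2(1) - 2(3) = -8 ✓
  (2) 0 < 1 ✓
  (3) z² = (3)² = 9, and 9 < 36 ✓
  (4) y² = (1)² = 1, and 1 < 36 ✓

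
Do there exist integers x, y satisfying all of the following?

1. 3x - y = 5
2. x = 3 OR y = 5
Yes

Take x = 3, y = 4. Substituting into each constraint:
  (1) 3(3) + (-4) = 5 ✓
  (2) x = 3, target 3 ✓ (first branch holds)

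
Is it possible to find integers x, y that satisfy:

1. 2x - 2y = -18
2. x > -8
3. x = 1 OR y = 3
Yes

Take x = 1, y = 10. Substituting into each constraint:
  (1) 2(1) - 2(10) = -18 ✓
  (2) 1 > -8 ✓
  (3) x = 1, target 1 ✓ (first branch holds)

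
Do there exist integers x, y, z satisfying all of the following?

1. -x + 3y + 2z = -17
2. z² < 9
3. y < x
Yes

Take x = -7, y = -8, z = 0. Substituting into each constraint:
  (1) 7 + 3(-8) + 2(0) = -17 ✓
  (2) z² = (0)² = 0, and 0 < 9 ✓
  (3) -8 < -7 ✓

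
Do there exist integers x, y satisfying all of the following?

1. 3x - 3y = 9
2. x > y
Yes

Take x = 3, y = 0. Substituting into each constraint:
  (1) 3(3) - 3(0) = 9 ✓
  (2) 3 > 0 ✓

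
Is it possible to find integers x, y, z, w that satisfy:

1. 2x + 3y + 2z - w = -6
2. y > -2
Yes

Take x = 0, y = 0, z = -3, w = 0. Substituting into each constraint:
  (1) 2(0) + 3(0) + 2(-3) + 0 = -6 ✓
  (2) 0 > -2 ✓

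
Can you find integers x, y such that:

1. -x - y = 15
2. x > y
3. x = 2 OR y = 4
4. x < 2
No

The full constraint system is jointly infeasible over the integers. Each constraint and what it forces:

  - -x - y = 15: is a linear equation tying the variables together
  - x > y: bounds one variable relative to another variable
  - x = 2 OR y = 4: forces a choice: either x = 2 or y = 4
  - x < 2: bounds one variable relative to a constant

Split on the disjunction (x = 2 OR y = 4):
  • If x = 2: this contradicts the bound x ≤ 1.
  • If y = 4: the equation forces x = -19, giving (y, x) = (4, -19), which violates x > y.
Both branches are infeasible, so the system has no integer solution.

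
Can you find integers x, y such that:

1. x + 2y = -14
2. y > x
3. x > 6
No

The full constraint system is jointly infeasible over the integers. Each constraint and what it forces:

  - x + 2y = -14: is a linear equation tying the variables together
  - y > x: bounds one variable relative to another variable
  - x > 6: bounds one variable relative to a constant

Propagating the comparison: y > x and x ≥ 7 give y ≥ 8. Range argument: with x ∈ [7, ∞], y ∈ [8, ∞], the left side of the equation is at least 23, but the right side is -14 < 23. No integer solution exists.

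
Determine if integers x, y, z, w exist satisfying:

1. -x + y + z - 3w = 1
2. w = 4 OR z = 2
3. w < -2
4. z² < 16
Yes

Take x = 0, y = -10, z = 2, w = -3. Substituting into each constraint:
  (1) 0 + (-10) + 2 - 3(-3) = 1 ✓
  (2) z = 2, target 2 ✓ (second branch holds)
  (3) -3 < -2 ✓
  (4) z² = (2)² = 4, and 4 < 16 ✓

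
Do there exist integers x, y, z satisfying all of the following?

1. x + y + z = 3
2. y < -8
Yes

Take x = 0, y = -9, z = 12. Substituting into each constraint:
  (1) 0 + (-9) + 12 = 3 ✓
  (2) -9 < -8 ✓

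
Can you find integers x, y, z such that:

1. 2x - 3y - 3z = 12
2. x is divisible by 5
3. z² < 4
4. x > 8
Yes

Take x = 15, y = 6, z = 0. Substituting into each constraint:
  (1) 2(15) - 3(6) - 3(0) = 12 ✓
  (2) 15 = 5 × 3, remainder 0 ✓
  (3) z² = (0)² = 0, and 0 < 4 ✓
  (4) 15 > 8 ✓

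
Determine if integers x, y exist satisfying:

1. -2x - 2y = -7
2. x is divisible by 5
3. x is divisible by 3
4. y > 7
No

Even the single constraint (-2x - 2y = -7) is infeasible over the integers.

  - -2x - 2y = -7: every term on the left is divisible by 2, so the LHS ≡ 0 (mod 2), but the RHS -7 is not — no integer solution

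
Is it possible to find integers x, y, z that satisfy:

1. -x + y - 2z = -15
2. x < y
Yes

Take x = 0, y = 1, z = 8. Substituting into each constraint:
  (1) 0 + 1 - 2(8) = -15 ✓
  (2) 0 < 1 ✓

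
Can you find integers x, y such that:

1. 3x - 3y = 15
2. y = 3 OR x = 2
Yes

Take x = 8, y = 3. Substituting into each constraint:
  (1) 3(8) - 3(3) = 15 ✓
  (2) y = 3, target 3 ✓ (first branch holds)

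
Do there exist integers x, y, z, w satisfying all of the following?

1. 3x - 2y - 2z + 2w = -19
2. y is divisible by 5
Yes

Take x = 1, y = 0, z = 0, w = -11. Substituting into each constraint:
  (1) 3(1) - 2(0) - 2(0) + 2(-11) = -19 ✓
  (2) 0 = 5 × 0, remainder 0 ✓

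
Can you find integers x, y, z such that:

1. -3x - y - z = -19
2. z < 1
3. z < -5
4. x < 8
Yes

Take x = 0, y = 25, z = -6. Substituting into each constraint:
  (1) -3(0) + (-25) + 6 = -19 ✓
  (2) -6 < 1 ✓
  (3) -6 < -5 ✓
  (4) 0 < 8 ✓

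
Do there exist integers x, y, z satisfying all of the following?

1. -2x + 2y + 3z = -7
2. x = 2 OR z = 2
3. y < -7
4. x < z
Yes

Take x = 2, y = -9, z = 5. Substituting into each constraint:
  (1) -2(2) + 2(-9) + 3(5) = -7 ✓
  (2) x = 2, target 2 ✓ (first branch holds)
  (3) -9 < -7 ✓
  (4) 2 < 5 ✓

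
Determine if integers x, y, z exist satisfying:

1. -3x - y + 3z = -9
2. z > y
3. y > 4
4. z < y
No

A contradictory subset is {z > y, z < y}. No integer assignment can satisfy these jointly:

  - z > y: bounds one variable relative to another variable
  - z < y: bounds one variable relative to another variable

Direct contradiction: z > y and y > z cannot both hold.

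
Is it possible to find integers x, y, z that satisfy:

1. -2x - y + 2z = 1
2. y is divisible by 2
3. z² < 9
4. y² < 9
No

A contradictory subset is {-2x - y + 2z = 1, y is divisible by 2}. No integer assignment can satisfy these jointly:

  - -2x - y + 2z = 1: is a linear equation tying the variables together
  - y is divisible by 2: restricts y to multiples of 2

Modular obstruction: writing y = 2y', every remaining term of the linear equation is divisible by 2, so the left side is ≡ 0 (mod 2); but the right side 1 ≡ 1 (mod 2). No integers can satisfy it.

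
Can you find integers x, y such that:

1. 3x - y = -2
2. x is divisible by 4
Yes

Take x = 0, y = 2. Substituting into each constraint:
  (1) 3(0) + (-2) = -2 ✓
  (2) 0 = 4 × 0, remainder 0 ✓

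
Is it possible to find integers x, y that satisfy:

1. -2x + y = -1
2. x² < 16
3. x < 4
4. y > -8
Yes

Take x = 1, y = 1. Substituting into each constraint:
  (1) -2(1) + 1 = -1 ✓
  (2) x² = (1)² = 1, and 1 < 16 ✓
  (3) 1 < 4 ✓
  (4) 1 > -8 ✓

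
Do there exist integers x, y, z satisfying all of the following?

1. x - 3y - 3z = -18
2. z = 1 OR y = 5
Yes

Take x = 0, y = 5, z = 1. Substituting into each constraint:
  (1) 0 - 3(5) - 3(1) = -18 ✓
  (2) z = 1, target 1 ✓ (first branch holds)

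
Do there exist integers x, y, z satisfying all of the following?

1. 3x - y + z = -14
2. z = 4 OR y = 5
Yes

Take x = 0, y = 18, z = 4. Substituting into each constraint:
  (1) 3(0) + (-18) + 4 = -14 ✓
  (2) z = 4, target 4 ✓ (first branch holds)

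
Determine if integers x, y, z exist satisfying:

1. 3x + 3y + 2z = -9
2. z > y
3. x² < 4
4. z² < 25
Yes

Take x = 0, y = -3, z = 0. Substituting into each constraint:
  (1) 3(0) + 3(-3) + 2(0) = -9 ✓
  (2) 0 > -3 ✓
  (3) x² = (0)² = 0, and 0 < 4 ✓
  (4) z² = (0)² = 0, and 0 < 25 ✓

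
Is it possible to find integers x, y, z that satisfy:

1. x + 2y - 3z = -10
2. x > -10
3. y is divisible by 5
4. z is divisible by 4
Yes

Take x = 0, y = -5, z = 0. Substituting into each constraint:
  (1) 0 + 2(-5) - 3(0) = -10 ✓
  (2) 0 > -10 ✓
  (3) -5 = 5 × -1, remainder 0 ✓
  (4) 0 = 4 × 0, remainder 0 ✓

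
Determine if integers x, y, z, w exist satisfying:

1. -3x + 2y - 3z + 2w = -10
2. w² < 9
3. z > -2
Yes

Take x = 4, y = 1, z = 0, w = 0. Substituting into each constraint:
  (1) -3(4) + 2(1) - 3(0) + 2(0) = -10 ✓
  (2) w² = (0)² = 0, and 0 < 9 ✓
  (3) 0 > -2 ✓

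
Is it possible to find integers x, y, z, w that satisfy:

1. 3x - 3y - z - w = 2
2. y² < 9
Yes

Take x = 0, y = 0, z = -2, w = 0. Substituting into each constraint:
  (1) 3(0) - 3(0) + 2 + 0 = 2 ✓
  (2) y² = (0)² = 0, and 0 < 9 ✓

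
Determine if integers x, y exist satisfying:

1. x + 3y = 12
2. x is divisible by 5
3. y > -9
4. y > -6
Yes

Take x = 0, y = 4. Substituting into each constraint:
  (1) 0 + 3(4) = 12 ✓
  (2) 0 = 5 × 0, remainder 0 ✓
  (3) 4 > -9 ✓
  (4) 4 > -6 ✓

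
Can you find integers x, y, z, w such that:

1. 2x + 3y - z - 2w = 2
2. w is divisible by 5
Yes

Take x = 0, y = 0, z = -2, w = 0. Substituting into each constraint:
  (1) 2(0) + 3(0) + 2 - 2(0) = 2 ✓
  (2) 0 = 5 × 0, remainder 0 ✓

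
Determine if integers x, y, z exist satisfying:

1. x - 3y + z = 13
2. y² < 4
Yes

Take x = 0, y = 0, z = 13. Substituting into each constraint:
  (1) 0 - 3(0) + 13 = 13 ✓
  (2) y² = (0)² = 0, and 0 < 4 ✓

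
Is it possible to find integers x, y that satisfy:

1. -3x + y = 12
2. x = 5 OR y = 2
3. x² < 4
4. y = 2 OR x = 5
No

A contradictory subset is {-3x + y = 12, x = 5 OR y = 2, x² < 4}. No integer assignment can satisfy these jointly:

  - -3x + y = 12: is a linear equation tying the variables together
  - x = 5 OR y = 2: forces a choice: either x = 5 or y = 2
  - x² < 4: restricts x to |x| ≤ 1

Split on the disjunction (x = 5 OR y = 2):
  • If x = 5: this contradicts x² < 4, which requires |x| ≤ 1.
  • If y = 2: with y = 2, every remaining term of the linear equation is divisible by 3, so the left side is ≡ 0 (mod 3); but the right side 10 ≡ 1 (mod 3). No integers can satisfy it.
Both branches are infeasible, so the system has no integer solution.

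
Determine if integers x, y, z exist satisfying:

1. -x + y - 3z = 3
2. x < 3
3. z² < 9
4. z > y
Yes

Take x = -4, y = -1, z = 0. Substituting into each constraint:
  (1) 4 + (-1) - 3(0) = 3 ✓
  (2) -4 < 3 ✓
  (3) z² = (0)² = 0, and 0 < 9 ✓
  (4) 0 > -1 ✓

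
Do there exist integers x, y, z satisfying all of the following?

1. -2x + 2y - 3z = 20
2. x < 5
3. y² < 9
Yes

Take x = 2, y = 0, z = -8. Substituting into each constraint:
  (1) -2(2) + 2(0) - 3(-8) = 20 ✓
  (2) 2 < 5 ✓
  (3) y² = (0)² = 0, and 0 < 9 ✓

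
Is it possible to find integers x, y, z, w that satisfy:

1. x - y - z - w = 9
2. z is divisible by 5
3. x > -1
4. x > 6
Yes

Take x = 9, y = 0, z = 0, w = 0. Substituting into each constraint:
  (1) 9 + 0 + 0 + 0 = 9 ✓
  (2) 0 = 5 × 0, remainder 0 ✓
  (3) 9 > -1 ✓
  (4) 9 > 6 ✓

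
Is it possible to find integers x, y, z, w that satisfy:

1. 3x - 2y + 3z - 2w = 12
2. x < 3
Yes

Take x = 0, y = -6, z = 0, w = 0. Substituting into each constraint:
  (1) 3(0) - 2(-6) + 3(0) - 2(0) = 12 ✓
  (2) 0 < 3 ✓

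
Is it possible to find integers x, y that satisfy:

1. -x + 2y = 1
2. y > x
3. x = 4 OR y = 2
No

The full constraint system is jointly infeasible over the integers. Each constraint and what it forces:

  - -x + 2y = 1: is a linear equation tying the variables together
  - y > x: bounds one variable relative to another variable
  - x = 4 OR y = 2: forces a choice: either x = 4 or y = 2

Split on the disjunction (x = 4 OR y = 2):
  • If x = 4: with x = 4, every remaining term of the linear equation is divisible by 2, so the left side is ≡ 0 (mod 2); but the right side 5 ≡ 1 (mod 2). No integers can satisfy it.
  • If y = 2: the equation forces x = 3, giving (y, x) = (2, 3), which violates y > x.
Both branches are infeasible, so the system has no integer solution.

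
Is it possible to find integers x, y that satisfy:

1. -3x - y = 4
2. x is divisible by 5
Yes

Take x = 0, y = -4. Substituting into each constraint:
  (1) -3(0) + 4 = 4 ✓
  (2) 0 = 5 × 0, remainder 0 ✓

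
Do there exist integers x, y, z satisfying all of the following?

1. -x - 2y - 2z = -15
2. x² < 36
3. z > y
Yes

Take x = -3, y = 4, z = 5. Substituting into each constraint:
  (1) 3 - 2(4) - 2(5) = -15 ✓
  (2) x² = (-3)² = 9, and 9 < 36 ✓
  (3) 5 > 4 ✓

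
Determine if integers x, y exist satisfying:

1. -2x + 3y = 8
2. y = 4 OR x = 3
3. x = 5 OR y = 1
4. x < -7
No

A contradictory subset is {-2x + 3y = 8, y = 4 OR x = 3, x < -7}. No integer assignment can satisfy these jointly:

  - -2x + 3y = 8: is a linear equation tying the variables together
  - y = 4 OR x = 3: forces a choice: either y = 4 or x = 3
  - x < -7: bounds one variable relative to a constant

Split on the disjunction (y = 4 OR x = 3):
  • If y = 4: the equation forces x = 2, which contradicts the bound x ≤ -8.
  • If x = 3: this contradicts the bound x ≤ -8.
Both branches are infeasible, so the system has no integer solution.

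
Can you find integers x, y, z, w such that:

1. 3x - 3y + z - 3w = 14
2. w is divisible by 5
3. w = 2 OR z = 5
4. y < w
Yes

Take x = 12, y = 4, z = 5, w = 5. Substituting into each constraint:
  (1) 3(12) - 3(4) + 5 - 3(5) = 14 ✓
  (2) 5 = 5 × 1, remainder 0 ✓
  (3) z = 5, target 5 ✓ (second branch holds)
  (4) 4 < 5 ✓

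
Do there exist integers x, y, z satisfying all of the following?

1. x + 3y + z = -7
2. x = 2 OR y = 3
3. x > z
Yes

Take x = 2, y = -3, z = 0. Substituting into each constraint:
  (1) 2 + 3(-3) + 0 = -7 ✓
  (2) x = 2, target 2 ✓ (first branch holds)
  (3) 2 > 0 ✓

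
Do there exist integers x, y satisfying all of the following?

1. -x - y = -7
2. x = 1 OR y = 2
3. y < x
Yes

Take x = 5, y = 2. Substituting into each constraint:
  (1) (-5) + (-2) = -7 ✓
  (2) y = 2, target 2 ✓ (second branch holds)
  (3) 2 < 5 ✓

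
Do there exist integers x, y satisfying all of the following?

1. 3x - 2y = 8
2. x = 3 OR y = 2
Yes

Take x = 4, y = 2. Substituting into each constraint:
  (1) 3(4) - 2(2) = 8 ✓
  (2) y = 2, target 2 ✓ (second branch holds)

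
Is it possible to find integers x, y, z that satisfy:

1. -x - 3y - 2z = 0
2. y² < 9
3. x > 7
Yes

Take x = 8, y = 0, z = -4. Substituting into each constraint:
  (1) (-8) - 3(0) - 2(-4) = 0 ✓
  (2) y² = (0)² = 0, and 0 < 9 ✓
  (3) 8 > 7 ✓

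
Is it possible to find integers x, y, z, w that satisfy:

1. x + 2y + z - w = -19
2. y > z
Yes

Take x = -21, y = 1, z = 0, w = 0. Substituting into each constraint:
  (1) (-21) + 2(1) + 0 + 0 = -19 ✓
  (2) 1 > 0 ✓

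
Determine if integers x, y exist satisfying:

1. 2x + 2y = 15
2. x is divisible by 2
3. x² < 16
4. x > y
No

Even the single constraint (2x + 2y = 15) is infeasible over the integers.

  - 2x + 2y = 15: every term on the left is divisible by 2, so the LHS ≡ 0 (mod 2), but the RHS 15 is not — no integer solution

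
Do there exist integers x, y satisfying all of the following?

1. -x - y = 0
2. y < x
Yes

Take x = 1, y = -1. Substituting into each constraint:
  (1) (-1) + 1 = 0 ✓
  (2) -1 < 1 ✓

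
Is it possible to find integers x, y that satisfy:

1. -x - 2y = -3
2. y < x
Yes

Take x = 3, y = 0. Substituting into each constraint:
  (1) (-3) - 2(0) = -3 ✓
  (2) 0 < 3 ✓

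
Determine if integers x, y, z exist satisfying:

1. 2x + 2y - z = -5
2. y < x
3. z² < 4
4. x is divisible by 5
Yes

Take x = 0, y = -2, z = 1. Substituting into each constraint:
  (1) 2(0) + 2(-2) + (-1) = -5 ✓
  (2) -2 < 0 ✓
  (3) z² = (1)² = 1, and 1 < 4 ✓
  (4) 0 = 5 × 0, remainder 0 ✓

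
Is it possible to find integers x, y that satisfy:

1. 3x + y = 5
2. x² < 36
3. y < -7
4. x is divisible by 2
No

The full constraint system is jointly infeasible over the integers. Each constraint and what it forces:

  - 3x + y = 5: is a linear equation tying the variables together
  - x² < 36: restricts x to |x| ≤ 5
  - y < -7: bounds one variable relative to a constant
  - x is divisible by 2: restricts x to multiples of 2

The bounds confine x to {-4, -2, 0, 2, 4} with 2 | x. For each value, substitute into the equation:
  • x = -4: the equation forces y = 17, but this violates the bound y ≤ -8.
  • x = -2: the equation forces y = 11, but this violates the bound y ≤ -8.
  • x = 0: the equation forces y = 5, but this violates the bound y ≤ -8.
  • x = 2: the equation forces y = -1, but this violates the bound y ≤ -8.
  • x = 4: the equation forces y = -7, but this violates the bound y ≤ -8.
Every case fails, so no integer solution exists.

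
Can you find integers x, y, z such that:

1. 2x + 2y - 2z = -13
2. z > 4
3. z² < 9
No

Even the single constraint (2x + 2y - 2z = -13) is infeasible over the integers.

  - 2x + 2y - 2z = -13: every term on the left is divisible by 2, so the LHS ≡ 0 (mod 2), but the RHS -13 is not — no integer solution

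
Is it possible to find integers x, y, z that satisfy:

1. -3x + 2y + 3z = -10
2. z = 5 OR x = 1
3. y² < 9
Yes

Take x = 1, y = 1, z = -3. Substituting into each constraint:
  (1) -3(1) + 2(1) + 3(-3) = -10 ✓
  (2) x = 1, target 1 ✓ (second branch holds)
  (3) y² = (1)² = 1, and 1 < 9 ✓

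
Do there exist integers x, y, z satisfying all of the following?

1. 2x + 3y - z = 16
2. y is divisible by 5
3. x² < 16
Yes

Take x = 2, y = 0, z = -12. Substituting into each constraint:
  (1) 2(2) + 3(0) + 12 = 16 ✓
  (2) 0 = 5 × 0, remainder 0 ✓
  (3) x² = (2)² = 4, and 4 < 16 ✓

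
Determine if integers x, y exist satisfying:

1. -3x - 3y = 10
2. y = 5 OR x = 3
No

Even the single constraint (-3x - 3y = 10) is infeasible over the integers.

  - -3x - 3y = 10: every term on the left is divisible by 3, so the LHS ≡ 0 (mod 3), but the RHS 10 is not — no integer solution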